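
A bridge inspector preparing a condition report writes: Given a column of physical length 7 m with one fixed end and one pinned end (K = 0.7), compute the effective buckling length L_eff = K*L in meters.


L_eff = K * L
= 0.7 * 7
= 4.9 m

4.9 m


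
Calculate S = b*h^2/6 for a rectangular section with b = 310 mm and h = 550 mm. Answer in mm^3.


S = b * h^2 / 6
= 310 * 550^2 / 6
= 310 * 302500 / 6
= 15629166.67 mm^3

15629166.67 mm^3


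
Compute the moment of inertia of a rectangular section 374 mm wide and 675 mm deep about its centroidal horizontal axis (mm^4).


I = b * h^3 / 12
= 374 * 675^3 / 12
= 374 * 307546875 / 12
= 9585210937.5 mm^4

9585210937.5 mm^4


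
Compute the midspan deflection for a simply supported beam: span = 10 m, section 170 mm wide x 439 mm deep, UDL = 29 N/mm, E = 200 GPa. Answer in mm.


I = 170 * 439^3 / 12 = 1198564019.17 mm^4
L = 10000.0 mm, w = 29 N/mm, E = 200000.0 MPa
delta = 5 * w * L^4 / (384 * E * I)
= 5 * 29 * 10000.0^4 / (384 * 200000.0 * 1198564019.17)
= 15.7524 mm

15.7524 mm


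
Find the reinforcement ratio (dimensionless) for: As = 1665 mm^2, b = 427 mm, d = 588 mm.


rho = As / (b * d)
= 1665 / (427 * 588)
= 1665 / 251076
= 0.006631 (dimensionless)

0.006631 (dimensionless)


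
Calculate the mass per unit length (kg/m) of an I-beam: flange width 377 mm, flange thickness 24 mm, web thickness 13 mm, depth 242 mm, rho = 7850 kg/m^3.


A_flanges = 2 * 377 * 24 = 18096 mm^2
A_web = (242 - 2 * 24) * 13 = 2522 mm^2
A_total = 18096 + 2522 = 20618 mm^2 = 0.020618 m^2
Weight = rho * A = 7850 * 0.020618 = 161.8513 kg/m

161.8513 kg/m


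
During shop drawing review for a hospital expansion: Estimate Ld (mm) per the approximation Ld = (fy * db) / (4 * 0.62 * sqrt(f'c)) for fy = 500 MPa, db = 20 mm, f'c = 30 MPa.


Ld = (fy * db) / (4 * 0.62 * sqrt(f'c))
= (500 * 20) / (4 * 0.62 * sqrt(30))
= 10000 / 13.5835
= 736.19 mm

736.19 mm


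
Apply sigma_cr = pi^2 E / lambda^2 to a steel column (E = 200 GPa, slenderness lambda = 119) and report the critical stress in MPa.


sigma_cr = pi^2 * E / lambda^2
= 9.8696 * 200000.0 / 119^2
= 9.8696 * 200000.0 / 14161
= 139.3913 MPa

139.3913 MPa


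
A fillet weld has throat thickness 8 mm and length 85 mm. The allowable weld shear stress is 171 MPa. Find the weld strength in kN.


Strength = throat * length * allowable stress
= 8 * 85 * 171 N
= 116280 N
= 116.28 kN

116.28 kN


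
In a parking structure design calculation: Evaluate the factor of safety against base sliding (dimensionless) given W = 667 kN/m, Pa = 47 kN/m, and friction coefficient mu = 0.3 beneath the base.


Resisting force = mu * W = 0.3 * 667 = 200.1 kN/m
FOS = Resisting / Driving = 200.1 / 47
= 4.2574 (dimensionless)

4.2574 (dimensionless)


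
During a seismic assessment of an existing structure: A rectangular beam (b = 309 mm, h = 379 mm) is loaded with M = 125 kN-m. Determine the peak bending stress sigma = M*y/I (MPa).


I = b * h^3 / 12 = 309 * 379^3 / 12 = 1401828429.25 mm^4
y = h / 2 = 379 / 2 = 189.5 mm
M = 125 kN-m = 125000000.0 N-mm
sigma = M * y / I = 125000000.0 * 189.5 / 1401828429.25
= 16.9 MPa

16.9 MPa


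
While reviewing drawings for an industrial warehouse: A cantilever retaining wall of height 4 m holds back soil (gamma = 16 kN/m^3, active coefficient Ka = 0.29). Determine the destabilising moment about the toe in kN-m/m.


Pa = 0.5 * Ka * gamma * H^2
= 0.5 * 0.29 * 16 * 4^2
= 37.12 kN/m
Arm = H / 3 = 4 / 3 = 1.3333 m
Mo = Pa * arm = Pa * H / 3 = 37.12 * 4 / 3 = 49.4933 kN-m/m

49.4933 kN-m/m


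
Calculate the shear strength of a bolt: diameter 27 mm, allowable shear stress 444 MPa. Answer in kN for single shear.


A = pi * d^2 / 4 = pi * 27^2 / 4 = 572.5553 mm^2
V = f_v * A / 1000 = 444 * 572.5553 / 1000
= 254.2145 kN

254.2145 kN


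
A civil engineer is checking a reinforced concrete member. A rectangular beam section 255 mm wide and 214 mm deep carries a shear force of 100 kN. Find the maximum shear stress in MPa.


A = b * h = 255 * 214 = 54570 mm^2
V = 100 kN = 100000.0 N
tau_max = 1.5 * V / A = 1.5 * 100000.0 / 54570
= 2.7488 MPa

2.7488 MPa


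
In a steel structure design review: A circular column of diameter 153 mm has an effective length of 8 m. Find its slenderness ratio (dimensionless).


Radius of gyration r = d / 4 = 153 / 4 = 38.25 mm
L_eff = 8000.0 mm
Slenderness ratio = L / r = 8000.0 / 38.25 = 209.15 (dimensionless)

209.15 (dimensionless)


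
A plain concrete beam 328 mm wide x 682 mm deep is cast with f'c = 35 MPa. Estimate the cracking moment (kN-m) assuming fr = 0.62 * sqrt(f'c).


fr = 0.62 * sqrt(35) = 0.62 * 5.9161 = 3.668 MPa
I = 328 * 682^3 / 12 = 8670531525.33 mm^4
y_t = 341.0 mm
M_cr = fr * I / y_t = 3.668 * 8670531525.33 / 341.0 N-mm
= 93.2646 kN-m

93.2646 kN-m


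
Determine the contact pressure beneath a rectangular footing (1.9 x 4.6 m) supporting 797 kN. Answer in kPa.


A = 1.9 * 4.6 = 8.74 m^2
q = P / A = 797 / 8.74
= 91.1899 kPa

91.1899 kPa


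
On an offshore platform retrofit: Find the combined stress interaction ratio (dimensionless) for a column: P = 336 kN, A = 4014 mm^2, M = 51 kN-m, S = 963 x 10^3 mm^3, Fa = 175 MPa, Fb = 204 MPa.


f_a = P / A = 336000.0 / 4014 = 83.707 MPa
f_b = M / S = 51000000.0 / 963000.0 = 52.9595 MPa
Ratio = f_a / Fa + f_b / Fb
= 83.707 / 175 + 52.9595 / 204
= 0.7379 (dimensionless)

0.7379 (dimensionless)


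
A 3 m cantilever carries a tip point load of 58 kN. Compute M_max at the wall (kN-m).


For a cantilever with a point load at the free end:
M_max = P * L = 58 * 3 = 174 kN-m

174 kN-m


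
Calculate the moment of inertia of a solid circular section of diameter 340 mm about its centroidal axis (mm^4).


r = d / 2 = 340 / 2 = 170.0 mm
I = pi * r^4 / 4 = pi * 170.0^4 / 4
= 655972400.05 mm^4

655972400.05 mm^4


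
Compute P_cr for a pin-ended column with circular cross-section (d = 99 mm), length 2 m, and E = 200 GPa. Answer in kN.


I = pi * d^4 / 64 = 4715314.64 mm^4
L = 2000.0 mm
P_cr = pi^2 * E * I / L^2
= 9.8696 * 200000.0 * 4715314.64 / 2000.0^2
= 2326914.51 N = 2326.9145 kN

2326.9145 kN


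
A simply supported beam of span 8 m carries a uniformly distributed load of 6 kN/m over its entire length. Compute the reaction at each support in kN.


Total load = w * L = 6 * 8 = 48 kN
By symmetry, each reaction R = total / 2 = 48 / 2 = 24.0 kN

24.0 kN


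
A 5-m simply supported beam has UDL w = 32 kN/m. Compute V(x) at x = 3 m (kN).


R_A = w * L / 2 = 32 * 5 / 2 = 80.0 kN
V(x) = R_A - w * x = 80.0 - 32 * 3
= -16.0 kN

-16.0 kN


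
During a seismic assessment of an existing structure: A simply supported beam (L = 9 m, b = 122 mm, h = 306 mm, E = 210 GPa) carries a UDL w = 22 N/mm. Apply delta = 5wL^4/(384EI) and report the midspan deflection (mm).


I = 122 * 306^3 / 12 = 291301596.0 mm^4
L = 9000.0 mm, w = 22 N/mm, E = 210000.0 MPa
delta = 5 * w * L^4 / (384 * E * I)
= 5 * 22 * 9000.0^4 / (384 * 210000.0 * 291301596.0)
= 30.7234 mm

30.7234 mm


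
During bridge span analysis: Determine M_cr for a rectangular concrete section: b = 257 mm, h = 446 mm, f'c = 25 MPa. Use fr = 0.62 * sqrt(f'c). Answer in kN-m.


fr = 0.62 * sqrt(25) = 0.62 * 5.0 = 3.1 MPa
I = 257 * 446^3 / 12 = 1900012479.33 mm^4
y_t = 223.0 mm
M_cr = fr * I / y_t = 3.1 * 1900012479.33 / 223.0 N-mm
= 26.4127 kN-m

26.4127 kN-m


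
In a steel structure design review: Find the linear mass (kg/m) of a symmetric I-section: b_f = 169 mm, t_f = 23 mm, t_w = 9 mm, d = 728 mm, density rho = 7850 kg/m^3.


A_flanges = 2 * 169 * 23 = 7774 mm^2
A_web = (728 - 2 * 23) * 9 = 6138 mm^2
A_total = 7774 + 6138 = 13912 mm^2 = 0.013912 m^2
Weight = rho * A = 7850 * 0.013912 = 109.2092 kg/m

109.2092 kg/m


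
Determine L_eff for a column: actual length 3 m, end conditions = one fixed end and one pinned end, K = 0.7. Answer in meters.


L_eff = K * L
= 0.7 * 3
= 2.1 m

2.1 m


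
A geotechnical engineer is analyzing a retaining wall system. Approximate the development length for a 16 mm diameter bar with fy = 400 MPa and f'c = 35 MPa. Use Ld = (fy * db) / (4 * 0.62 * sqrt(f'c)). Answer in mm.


Ld = (fy * db) / (4 * 0.62 * sqrt(f'c))
= (400 * 16) / (4 * 0.62 * sqrt(35))
= 6400 / 14.6719
= 436.21 mm

436.21 mm


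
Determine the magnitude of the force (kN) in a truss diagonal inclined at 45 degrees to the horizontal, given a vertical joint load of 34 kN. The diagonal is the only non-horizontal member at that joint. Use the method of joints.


At the joint, only the diagonal has a vertical component, so vertical equilibrium gives:
F * sin(45) = 34
F = 34 / sin(45)
= 34 / 0.707107
= 48.08 kN

48.08 kN


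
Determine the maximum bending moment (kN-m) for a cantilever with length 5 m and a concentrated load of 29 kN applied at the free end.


For a cantilever with a point load at the free end:
M_max = P * L = 29 * 5 = 145 kN-m

145 kN-m


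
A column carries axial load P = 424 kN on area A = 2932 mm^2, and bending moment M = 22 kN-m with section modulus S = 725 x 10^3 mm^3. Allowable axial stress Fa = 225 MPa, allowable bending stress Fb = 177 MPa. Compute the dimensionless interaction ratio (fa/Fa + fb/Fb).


f_a = P / A = 424000.0 / 2932 = 144.6112 MPa
f_b = M / S = 22000000.0 / 725000.0 = 30.3448 MPa
Ratio = f_a / Fa + f_b / Fb
= 144.6112 / 225 + 30.3448 / 177
= 0.8142 (dimensionless)

0.8142 (dimensionless)


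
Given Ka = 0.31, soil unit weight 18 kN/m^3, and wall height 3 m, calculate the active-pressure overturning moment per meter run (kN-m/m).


Pa = 0.5 * Ka * gamma * H^2
= 0.5 * 0.31 * 18 * 3^2
= 25.11 kN/m
Arm = H / 3 = 3 / 3 = 1.0 m
Mo = Pa * arm = Pa * H / 3 = 25.11 * 3 / 3 = 25.11 kN-m/m

25.11 kN-m/m


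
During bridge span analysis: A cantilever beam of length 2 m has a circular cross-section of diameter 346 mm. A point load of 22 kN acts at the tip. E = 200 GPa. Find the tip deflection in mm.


I = pi * d^4 / 64 = pi * 346^4 / 64 = 703516510.07 mm^4
L = 2000.0 mm, P = 22000.0 N, E = 200000.0 MPa
delta = P * L^3 / (3 * E * I)
= 22000.0 * 2000.0^3 / (3 * 200000.0 * 703516510.07)
= 0.417 mm

0.417 mm


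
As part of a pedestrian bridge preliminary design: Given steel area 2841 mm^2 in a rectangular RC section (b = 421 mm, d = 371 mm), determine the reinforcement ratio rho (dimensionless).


rho = As / (b * d)
= 2841 / (421 * 371)
= 2841 / 156191
= 0.018189 (dimensionless)

0.018189 (dimensionless)


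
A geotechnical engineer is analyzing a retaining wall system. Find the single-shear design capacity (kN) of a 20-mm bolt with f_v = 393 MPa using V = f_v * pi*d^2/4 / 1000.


A = pi * d^2 / 4 = pi * 20^2 / 4 = 314.1593 mm^2
V = f_v * A / 1000 = 393 * 314.1593 / 1000
= 123.4646 kN

123.4646 kN


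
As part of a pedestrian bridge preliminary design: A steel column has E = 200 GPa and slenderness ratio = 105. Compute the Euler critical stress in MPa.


sigma_cr = pi^2 * E / lambda^2
= 9.8696 * 200000.0 / 105^2
= 9.8696 * 200000.0 / 11025
= 179.0404 MPa

179.0404 MPa


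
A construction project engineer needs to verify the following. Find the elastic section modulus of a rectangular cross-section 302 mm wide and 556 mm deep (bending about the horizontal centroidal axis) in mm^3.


S = b * h^2 / 6
= 302 * 556^2 / 6
= 302 * 309136 / 6
= 15559845.33 mm^3

15559845.33 mm^3


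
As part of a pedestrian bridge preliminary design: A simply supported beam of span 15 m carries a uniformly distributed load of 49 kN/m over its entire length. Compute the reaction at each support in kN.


Total load = w * L = 49 * 15 = 735 kN
By symmetry, each reaction R = total / 2 = 735 / 2 = 367.5 kN

367.5 kN


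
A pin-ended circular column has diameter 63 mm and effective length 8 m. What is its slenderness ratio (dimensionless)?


Radius of gyration r = d / 4 = 63 / 4 = 15.75 mm
L_eff = 8000.0 mm
Slenderness ratio = L / r = 8000.0 / 15.75 = 507.94 (dimensionless)

507.94 (dimensionless)


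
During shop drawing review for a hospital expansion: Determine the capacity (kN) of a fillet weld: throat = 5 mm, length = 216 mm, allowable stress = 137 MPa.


Strength = throat * length * allowable stress
= 5 * 216 * 137 N
= 147960 N
= 147.96 kN

147.96 kN


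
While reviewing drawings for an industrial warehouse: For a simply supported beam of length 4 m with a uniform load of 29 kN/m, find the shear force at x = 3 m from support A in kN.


R_A = w * L / 2 = 29 * 4 / 2 = 58.0 kN
V(x) = R_A - w * x = 58.0 - 29 * 3
= -29.0 kN

-29.0 kN


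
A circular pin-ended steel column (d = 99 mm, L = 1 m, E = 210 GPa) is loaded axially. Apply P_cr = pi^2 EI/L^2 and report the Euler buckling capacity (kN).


I = pi * d^4 / 64 = 4715314.64 mm^4
L = 1000.0 mm
P_cr = pi^2 * E * I / L^2
= 9.8696 * 210000.0 * 4715314.64 / 1000.0^2
= 9773040.92 N = 9773.0409 kN

9773.0409 kN


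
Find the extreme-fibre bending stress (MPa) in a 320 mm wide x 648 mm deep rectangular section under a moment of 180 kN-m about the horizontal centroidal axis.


I = b * h^3 / 12 = 320 * 648^3 / 12 = 7255941120.0 mm^4
y = h / 2 = 648 / 2 = 324.0 mm
M = 180 kN-m = 180000000.0 N-mm
sigma = M * y / I = 180000000.0 * 324.0 / 7255941120.0
= 8.04 MPa

8.04 MPa


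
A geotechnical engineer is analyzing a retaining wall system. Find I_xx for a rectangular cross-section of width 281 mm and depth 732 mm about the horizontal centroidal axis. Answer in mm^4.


I = b * h^3 / 12
= 281 * 732^3 / 12
= 281 * 392223168 / 12
= 9184559184.0 mm^4

9184559184.0 mm^4


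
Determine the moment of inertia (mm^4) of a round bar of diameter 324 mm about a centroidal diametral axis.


r = d / 2 = 324 / 2 = 162.0 mm
I = pi * r^4 / 4 = pi * 162.0^4 / 4
= 540941049.82 mm^4

540941049.82 mm^4


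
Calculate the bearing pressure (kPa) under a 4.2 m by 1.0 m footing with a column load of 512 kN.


A = 4.2 * 1.0 = 4.2 m^2
q = P / A = 512 / 4.2
= 121.9048 kPa

121.9048 kPa


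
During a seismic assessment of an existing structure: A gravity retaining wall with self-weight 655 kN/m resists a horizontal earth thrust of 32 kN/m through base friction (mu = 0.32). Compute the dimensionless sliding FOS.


Resisting force = mu * W = 0.32 * 655 = 209.6 kN/m
FOS = Resisting / Driving = 209.6 / 32
= 6.55 (dimensionless)

6.55 (dimensionless)


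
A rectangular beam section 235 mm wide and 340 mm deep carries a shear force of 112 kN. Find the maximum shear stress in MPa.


A = b * h = 235 * 340 = 79900 mm^2
V = 112 kN = 112000.0 N
tau_max = 1.5 * V / A = 1.5 * 112000.0 / 79900
= 2.1026 MPa

2.1026 MPa


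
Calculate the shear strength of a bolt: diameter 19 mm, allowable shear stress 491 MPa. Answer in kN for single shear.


A = pi * d^2 / 4 = pi * 19^2 / 4 = 283.5287 mm^2
V = f_v * A / 1000 = 491 * 283.5287 / 1000
= 139.2126 kN

139.2126 kN


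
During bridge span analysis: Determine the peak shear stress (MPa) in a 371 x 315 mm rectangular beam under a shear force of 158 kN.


A = b * h = 371 * 315 = 116865 mm^2
V = 158 kN = 158000.0 N
tau_max = 1.5 * V / A = 1.5 * 158000.0 / 116865
= 2.028 MPa

2.028 MPa


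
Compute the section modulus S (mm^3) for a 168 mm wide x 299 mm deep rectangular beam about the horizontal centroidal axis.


S = b * h^2 / 6
= 168 * 299^2 / 6
= 168 * 89401 / 6
= 2503228.0 mm^3

2503228.0 mm^3


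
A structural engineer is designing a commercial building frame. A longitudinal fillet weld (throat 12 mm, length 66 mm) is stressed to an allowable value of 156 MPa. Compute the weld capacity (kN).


Strength = throat * length * allowable stress
= 12 * 66 * 156 N
= 123552 N
= 123.55 kN

123.55 kN


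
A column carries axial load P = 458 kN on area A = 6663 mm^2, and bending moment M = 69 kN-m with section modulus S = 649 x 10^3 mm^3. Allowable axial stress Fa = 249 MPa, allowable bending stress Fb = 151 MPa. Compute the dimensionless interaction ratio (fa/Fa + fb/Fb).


f_a = P / A = 458000.0 / 6663 = 68.7378 MPa
f_b = M / S = 69000000.0 / 649000.0 = 106.3174 MPa
Ratio = f_a / Fa + f_b / Fb
= 68.7378 / 249 + 106.3174 / 151
= 0.9801 (dimensionless)

0.9801 (dimensionless)


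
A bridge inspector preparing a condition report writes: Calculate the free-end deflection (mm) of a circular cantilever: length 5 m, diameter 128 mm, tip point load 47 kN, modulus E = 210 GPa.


I = pi * d^4 / 64 = pi * 128^4 / 64 = 13176794.63 mm^4
L = 5000.0 mm, P = 47000.0 N, E = 210000.0 MPa
delta = P * L^3 / (3 * E * I)
= 47000.0 * 5000.0^3 / (3 * 210000.0 * 13176794.63)
= 707.7136 mm

707.7136 mm


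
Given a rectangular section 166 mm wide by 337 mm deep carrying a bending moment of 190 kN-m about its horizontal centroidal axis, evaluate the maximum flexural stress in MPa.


I = b * h^3 / 12 = 166 * 337^3 / 12 = 529439749.83 mm^4
y = h / 2 = 337 / 2 = 168.5 mm
M = 190 kN-m = 190000000.0 N-mm
sigma = M * y / I = 190000000.0 * 168.5 / 529439749.83
= 60.47 MPa

60.47 MPa


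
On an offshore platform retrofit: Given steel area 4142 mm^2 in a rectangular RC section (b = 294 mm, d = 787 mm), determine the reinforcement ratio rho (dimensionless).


rho = As / (b * d)
= 4142 / (294 * 787)
= 4142 / 231378
= 0.017901 (dimensionless)

0.017901 (dimensionless)


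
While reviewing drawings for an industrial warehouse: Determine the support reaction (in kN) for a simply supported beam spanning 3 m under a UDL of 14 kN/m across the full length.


Total load = w * L = 14 * 3 = 42 kN
By symmetry, each reaction R = total / 2 = 42 / 2 = 21.0 kN

21.0 kN


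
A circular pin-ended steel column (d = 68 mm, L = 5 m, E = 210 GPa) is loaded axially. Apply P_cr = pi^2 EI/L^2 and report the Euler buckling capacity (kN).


I = pi * d^4 / 64 = 1049555.84 mm^4
L = 5000.0 mm
P_cr = pi^2 * E * I / L^2
= 9.8696 * 210000.0 * 1049555.84 / 5000.0^2
= 87013.09 N = 87.0131 kN

87.0131 kN


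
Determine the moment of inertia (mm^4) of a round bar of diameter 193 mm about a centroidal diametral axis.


r = d / 2 = 193 / 2 = 96.5 mm
I = pi * r^4 / 4 = pi * 96.5^4 / 4
= 68108157.98 mm^4

68108157.98 mm^4


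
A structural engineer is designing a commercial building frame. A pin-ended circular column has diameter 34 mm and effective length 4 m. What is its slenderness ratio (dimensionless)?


Radius of gyration r = d / 4 = 34 / 4 = 8.5 mm
L_eff = 4000.0 mm
Slenderness ratio = L / r = 4000.0 / 8.5 = 470.59 (dimensionless)

470.59 (dimensionless)


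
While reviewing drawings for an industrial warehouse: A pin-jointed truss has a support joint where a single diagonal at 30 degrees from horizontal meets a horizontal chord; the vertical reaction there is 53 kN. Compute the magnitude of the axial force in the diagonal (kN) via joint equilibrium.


At the joint, only the diagonal has a vertical component, so vertical equilibrium gives:
F * sin(30) = 53
F = 53 / sin(30)
= 53 / 0.5
= 106.0 kN

106.0 kN


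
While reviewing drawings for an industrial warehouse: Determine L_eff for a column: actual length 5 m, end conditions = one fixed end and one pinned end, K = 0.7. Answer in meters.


L_eff = K * L
= 0.7 * 5
= 3.5 m

3.5 m


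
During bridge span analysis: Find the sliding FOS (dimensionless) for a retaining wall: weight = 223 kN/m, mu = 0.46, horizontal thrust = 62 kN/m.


Resisting force = mu * W = 0.46 * 223 = 102.58 kN/m
FOS = Resisting / Driving = 102.58 / 62
= 1.6545 (dimensionless)

1.6545 (dimensionless)


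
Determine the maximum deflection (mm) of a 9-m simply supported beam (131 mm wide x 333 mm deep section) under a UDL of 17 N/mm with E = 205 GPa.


I = 131 * 333^3 / 12 = 403109237.25 mm^4
L = 9000.0 mm, w = 17 N/mm, E = 205000.0 MPa
delta = 5 * w * L^4 / (384 * E * I)
= 5 * 17 * 9000.0^4 / (384 * 205000.0 * 403109237.25)
= 17.5744 mm

17.5744 mm


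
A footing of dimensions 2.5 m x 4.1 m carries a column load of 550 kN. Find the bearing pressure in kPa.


A = 2.5 * 4.1 = 10.25 m^2
q = P / A = 550 / 10.25
= 53.6585 kPa

53.6585 kPa


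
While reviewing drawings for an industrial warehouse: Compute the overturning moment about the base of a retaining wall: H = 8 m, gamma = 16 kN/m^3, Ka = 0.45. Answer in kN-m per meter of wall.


Pa = 0.5 * Ka * gamma * H^2
= 0.5 * 0.45 * 16 * 8^2
= 230.4 kN/m
Arm = H / 3 = 8 / 3 = 2.6667 m
Mo = Pa * arm = Pa * H / 3 = 230.4 * 8 / 3 = 614.4 kN-m/m

614.4 kN-m/m


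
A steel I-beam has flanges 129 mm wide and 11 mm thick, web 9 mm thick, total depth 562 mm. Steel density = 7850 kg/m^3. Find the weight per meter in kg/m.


A_flanges = 2 * 129 * 11 = 2838 mm^2
A_web = (562 - 2 * 11) * 9 = 4860 mm^2
A_total = 2838 + 4860 = 7698 mm^2 = 0.007698 m^2
Weight = rho * A = 7850 * 0.007698 = 60.4293 kg/m

60.4293 kg/m


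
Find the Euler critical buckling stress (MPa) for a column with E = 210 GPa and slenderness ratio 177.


sigma_cr = pi^2 * E / lambda^2
= 9.8696 * 210000.0 / 177^2
= 9.8696 * 210000.0 / 31329
= 66.1565 MPa

66.1565 MPa


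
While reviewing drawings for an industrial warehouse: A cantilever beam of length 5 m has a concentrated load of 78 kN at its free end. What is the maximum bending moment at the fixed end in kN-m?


For a cantilever with a point load at the free end:
M_max = P * L = 78 * 5 = 390 kN-m

390 kN-m


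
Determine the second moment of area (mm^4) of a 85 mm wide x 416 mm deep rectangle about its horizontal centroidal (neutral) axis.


I = b * h^3 / 12
= 85 * 416^3 / 12
= 85 * 71991296 / 12
= 509938346.67 mm^4

509938346.67 mm^4


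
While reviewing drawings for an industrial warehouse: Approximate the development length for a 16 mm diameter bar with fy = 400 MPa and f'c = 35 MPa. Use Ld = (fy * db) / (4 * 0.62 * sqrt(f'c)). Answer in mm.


Ld = (fy * db) / (4 * 0.62 * sqrt(f'c))
= (400 * 16) / (4 * 0.62 * sqrt(35))
= 6400 / 14.6719
= 436.21 mm

436.21 mm


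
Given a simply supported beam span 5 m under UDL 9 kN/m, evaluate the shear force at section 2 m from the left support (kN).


R_A = w * L / 2 = 9 * 5 / 2 = 22.5 kN
V(x) = R_A - w * x = 22.5 - 9 * 2
= 4.5 kN

4.5 kN


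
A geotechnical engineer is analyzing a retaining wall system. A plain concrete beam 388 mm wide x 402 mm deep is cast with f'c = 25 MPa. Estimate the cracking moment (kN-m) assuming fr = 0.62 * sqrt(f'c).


fr = 0.62 * sqrt(25) = 0.62 * 5.0 = 3.1 MPa
I = 388 * 402^3 / 12 = 2100528792.0 mm^4
y_t = 201.0 mm
M_cr = fr * I / y_t = 3.1 * 2100528792.0 / 201.0 N-mm
= 32.3962 kN-m

32.3962 kN-m


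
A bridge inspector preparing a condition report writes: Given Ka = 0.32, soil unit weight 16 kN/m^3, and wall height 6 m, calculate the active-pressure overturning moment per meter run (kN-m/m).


Pa = 0.5 * Ka * gamma * H^2
= 0.5 * 0.32 * 16 * 6^2
= 92.16 kN/m
Arm = H / 3 = 6 / 3 = 2.0 m
Mo = Pa * arm = Pa * H / 3 = 92.16 * 6 / 3 = 184.32 kN-m/m

184.32 kN-m/m


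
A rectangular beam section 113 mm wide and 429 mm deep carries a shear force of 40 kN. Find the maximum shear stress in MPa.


A = b * h = 113 * 429 = 48477 mm^2
V = 40 kN = 40000.0 N
tau_max = 1.5 * V / A = 1.5 * 40000.0 / 48477
= 1.2377 MPa

1.2377 MPa


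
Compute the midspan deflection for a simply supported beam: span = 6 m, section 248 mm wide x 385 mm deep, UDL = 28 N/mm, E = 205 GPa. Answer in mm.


I = 248 * 385^3 / 12 = 1179376916.67 mm^4
L = 6000.0 mm, w = 28 N/mm, E = 205000.0 MPa
delta = 5 * w * L^4 / (384 * E * I)
= 5 * 28 * 6000.0^4 / (384 * 205000.0 * 1179376916.67)
= 1.9543 mm

1.9543 mm


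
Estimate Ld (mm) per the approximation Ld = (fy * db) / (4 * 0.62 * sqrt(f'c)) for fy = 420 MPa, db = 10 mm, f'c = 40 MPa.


Ld = (fy * db) / (4 * 0.62 * sqrt(f'c))
= (420 * 10) / (4 * 0.62 * sqrt(40))
= 4200 / 15.6849
= 267.77 mm

267.77 mm


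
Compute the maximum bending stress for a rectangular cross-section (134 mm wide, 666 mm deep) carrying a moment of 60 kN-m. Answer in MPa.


I = b * h^3 / 12 = 134 * 666^3 / 12 = 3298725972.0 mm^4
y = h / 2 = 666 / 2 = 333.0 mm
M = 60 kN-m = 60000000.0 N-mm
sigma = M * y / I = 60000000.0 * 333.0 / 3298725972.0
= 6.06 MPa

6.06 MPa


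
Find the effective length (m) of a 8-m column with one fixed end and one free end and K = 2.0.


L_eff = K * L
= 2.0 * 8
= 16.0 m

16.0 m


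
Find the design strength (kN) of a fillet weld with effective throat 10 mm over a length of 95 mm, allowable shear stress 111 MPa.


Strength = throat * length * allowable stress
= 10 * 95 * 111 N
= 105450 N
= 105.45 kN

105.45 kN


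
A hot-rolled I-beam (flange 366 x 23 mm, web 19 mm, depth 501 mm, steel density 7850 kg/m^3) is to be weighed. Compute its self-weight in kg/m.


A_flanges = 2 * 366 * 23 = 16836 mm^2
A_web = (501 - 2 * 23) * 19 = 8645 mm^2
A_total = 16836 + 8645 = 25481 mm^2 = 0.025481 m^2
Weight = rho * A = 7850 * 0.025481 = 200.0258 kg/m

200.0258 kg/m


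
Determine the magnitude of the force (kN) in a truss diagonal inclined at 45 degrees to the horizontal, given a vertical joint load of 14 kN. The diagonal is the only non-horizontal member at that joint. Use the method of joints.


At the joint, only the diagonal has a vertical component, so vertical equilibrium gives:
F * sin(45) = 14
F = 14 / sin(45)
= 14 / 0.707107
= 19.8 kN

19.8 kN


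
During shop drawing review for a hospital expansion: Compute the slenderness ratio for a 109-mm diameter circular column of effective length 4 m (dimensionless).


Radius of gyration r = d / 4 = 109 / 4 = 27.25 mm
L_eff = 4000.0 mm
Slenderness ratio = L / r = 4000.0 / 27.25 = 146.79 (dimensionless)

146.79 (dimensionless)


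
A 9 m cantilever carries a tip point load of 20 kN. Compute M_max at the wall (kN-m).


For a cantilever with a point load at the free end:
M_max = P * L = 20 * 9 = 180 kN-m

180 kN-m


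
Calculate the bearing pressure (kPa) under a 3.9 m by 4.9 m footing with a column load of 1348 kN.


A = 3.9 * 4.9 = 19.11 m^2
q = P / A = 1348 / 19.11
= 70.539 kPa

70.539 kPa


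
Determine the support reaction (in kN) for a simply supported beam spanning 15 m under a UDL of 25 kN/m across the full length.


Total load = w * L = 25 * 15 = 375 kN
By symmetry, each reaction R = total / 2 = 375 / 2 = 187.5 kN

187.5 kN


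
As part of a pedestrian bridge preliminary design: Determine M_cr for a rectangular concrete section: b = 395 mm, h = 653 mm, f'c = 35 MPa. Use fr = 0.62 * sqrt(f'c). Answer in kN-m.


fr = 0.62 * sqrt(35) = 0.62 * 5.9161 = 3.668 MPa
I = 395 * 653^3 / 12 = 9165483784.58 mm^4
y_t = 326.5 mm
M_cr = fr * I / y_t = 3.668 * 9165483784.58 / 326.5 N-mm
= 102.967 kN-m

102.967 kN-m


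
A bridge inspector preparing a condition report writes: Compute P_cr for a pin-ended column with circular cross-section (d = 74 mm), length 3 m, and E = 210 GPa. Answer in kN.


I = pi * d^4 / 64 = 1471962.61 mm^4
L = 3000.0 mm
P_cr = pi^2 * E * I / L^2
= 9.8696 * 210000.0 * 1471962.61 / 3000.0^2
= 338979.4 N = 338.9794 kN

338.9794 kN


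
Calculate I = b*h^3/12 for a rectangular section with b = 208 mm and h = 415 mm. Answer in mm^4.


I = b * h^3 / 12
= 208 * 415^3 / 12
= 208 * 71473375 / 12
= 1238871833.33 mm^4

1238871833.33 mm^4


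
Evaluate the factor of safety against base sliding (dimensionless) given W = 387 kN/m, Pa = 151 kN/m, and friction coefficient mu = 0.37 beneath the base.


Resisting force = mu * W = 0.37 * 387 = 143.19 kN/m
FOS = Resisting / Driving = 143.19 / 151
= 0.9483 (dimensionless)

0.9483 (dimensionless)


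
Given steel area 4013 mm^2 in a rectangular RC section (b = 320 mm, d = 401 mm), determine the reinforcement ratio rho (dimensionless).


rho = As / (b * d)
= 4013 / (320 * 401)
= 4013 / 128320
= 0.031273 (dimensionless)

0.031273 (dimensionless)


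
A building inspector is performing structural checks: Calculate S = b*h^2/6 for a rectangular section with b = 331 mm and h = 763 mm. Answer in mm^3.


S = b * h^2 / 6
= 331 * 763^2 / 6
= 331 * 582169 / 6
= 32116323.17 mm^3

32116323.17 mm^3


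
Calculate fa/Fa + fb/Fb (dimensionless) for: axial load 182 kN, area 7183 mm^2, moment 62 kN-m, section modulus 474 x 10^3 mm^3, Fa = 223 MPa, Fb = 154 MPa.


f_a = P / A = 182000.0 / 7183 = 25.3376 MPa
f_b = M / S = 62000000.0 / 474000.0 = 130.8017 MPa
Ratio = f_a / Fa + f_b / Fb
= 25.3376 / 223 + 130.8017 / 154
= 0.963 (dimensionless)

0.963 (dimensionless)


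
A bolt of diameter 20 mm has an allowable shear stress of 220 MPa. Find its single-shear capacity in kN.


A = pi * d^2 / 4 = pi * 20^2 / 4 = 314.1593 mm^2
V = f_v * A / 1000 = 220 * 314.1593 / 1000
= 69.115 kN

69.115 kN


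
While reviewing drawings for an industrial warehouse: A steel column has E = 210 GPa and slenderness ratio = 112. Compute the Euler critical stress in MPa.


sigma_cr = pi^2 * E / lambda^2
= 9.8696 * 210000.0 / 112^2
= 9.8696 * 210000.0 / 12544
= 165.2278 MPa

165.2278 MPa


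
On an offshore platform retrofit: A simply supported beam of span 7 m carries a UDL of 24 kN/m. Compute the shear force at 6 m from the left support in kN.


R_A = w * L / 2 = 24 * 7 / 2 = 84.0 kN
V(x) = R_A - w * x = 84.0 - 24 * 6
= -60.0 kN

-60.0 kN


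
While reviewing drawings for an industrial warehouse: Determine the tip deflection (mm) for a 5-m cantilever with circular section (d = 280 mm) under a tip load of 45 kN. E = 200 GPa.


I = pi * d^4 / 64 = pi * 280^4 / 64 = 301718558.45 mm^4
L = 5000.0 mm, P = 45000.0 N, E = 200000.0 MPa
delta = P * L^3 / (3 * E * I)
= 45000.0 * 5000.0^3 / (3 * 200000.0 * 301718558.45)
= 31.072 mm

31.072 mm


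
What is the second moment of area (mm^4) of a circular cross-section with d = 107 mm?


r = d / 2 = 107 / 2 = 53.5 mm
I = pi * r^4 / 4 = pi * 53.5^4 / 4
= 6434354.87 mm^4

6434354.87 mm^4


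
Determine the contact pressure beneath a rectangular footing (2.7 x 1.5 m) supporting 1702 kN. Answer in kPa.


A = 2.7 * 1.5 = 4.05 m^2
q = P / A = 1702 / 4.05
= 420.2469 kPa

420.2469 kPa


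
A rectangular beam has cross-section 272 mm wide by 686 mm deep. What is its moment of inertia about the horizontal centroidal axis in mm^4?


I = b * h^3 / 12
= 272 * 686^3 / 12
= 272 * 322828856 / 12
= 7317454069.33 mm^4

7317454069.33 mm^4


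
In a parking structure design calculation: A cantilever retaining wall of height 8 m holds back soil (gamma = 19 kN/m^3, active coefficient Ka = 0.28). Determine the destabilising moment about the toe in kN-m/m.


Pa = 0.5 * Ka * gamma * H^2
= 0.5 * 0.28 * 19 * 8^2
= 170.24 kN/m
Arm = H / 3 = 8 / 3 = 2.6667 m
Mo = Pa * arm = Pa * H / 3 = 170.24 * 8 / 3 = 453.9733 kN-m/m

453.9733 kN-m/m


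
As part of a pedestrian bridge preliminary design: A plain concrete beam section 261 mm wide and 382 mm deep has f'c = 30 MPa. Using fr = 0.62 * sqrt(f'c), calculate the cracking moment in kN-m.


fr = 0.62 * sqrt(30) = 0.62 * 5.4772 = 3.3959 MPa
I = 261 * 382^3 / 12 = 1212409554.0 mm^4
y_t = 191.0 mm
M_cr = fr * I / y_t = 3.3959 * 1212409554.0 / 191.0 N-mm
= 21.556 kN-m

21.556 kN-m


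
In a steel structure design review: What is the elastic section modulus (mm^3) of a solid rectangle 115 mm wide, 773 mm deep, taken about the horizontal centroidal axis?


S = b * h^2 / 6
= 115 * 773^2 / 6
= 115 * 597529 / 6
= 11452639.17 mm^3

11452639.17 mm^3


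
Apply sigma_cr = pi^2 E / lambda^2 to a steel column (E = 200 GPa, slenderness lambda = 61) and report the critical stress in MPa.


sigma_cr = pi^2 * E / lambda^2
= 9.8696 * 200000.0 / 61^2
= 9.8696 * 200000.0 / 3721
= 530.4813 MPa

530.4813 MPa


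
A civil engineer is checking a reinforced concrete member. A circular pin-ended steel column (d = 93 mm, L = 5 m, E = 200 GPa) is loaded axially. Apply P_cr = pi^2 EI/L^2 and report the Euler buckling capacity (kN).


I = pi * d^4 / 64 = 3671991.72 mm^4
L = 5000.0 mm
P_cr = pi^2 * E * I / L^2
= 9.8696 * 200000.0 * 3671991.72 / 5000.0^2
= 289928.84 N = 289.9288 kN

289.9288 kN


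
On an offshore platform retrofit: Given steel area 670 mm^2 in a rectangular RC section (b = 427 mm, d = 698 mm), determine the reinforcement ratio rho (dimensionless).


rho = As / (b * d)
= 670 / (427 * 698)
= 670 / 298046
= 0.002248 (dimensionless)

0.002248 (dimensionless)


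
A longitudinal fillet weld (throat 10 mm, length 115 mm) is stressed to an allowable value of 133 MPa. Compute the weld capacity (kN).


Strength = throat * length * allowable stress
= 10 * 115 * 133 N
= 152950 N
= 152.95 kN

152.95 kN


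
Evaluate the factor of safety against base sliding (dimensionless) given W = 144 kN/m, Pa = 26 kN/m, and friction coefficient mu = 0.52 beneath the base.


Resisting force = mu * W = 0.52 * 144 = 74.88 kN/m
FOS = Resisting / Driving = 74.88 / 26
= 2.88 (dimensionless)

2.88 (dimensionless)


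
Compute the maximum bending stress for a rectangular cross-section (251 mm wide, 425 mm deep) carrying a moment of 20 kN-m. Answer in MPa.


I = b * h^3 / 12 = 251 * 425^3 / 12 = 1605680989.58 mm^4
y = h / 2 = 425 / 2 = 212.5 mm
M = 20 kN-m = 20000000.0 N-mm
sigma = M * y / I = 20000000.0 * 212.5 / 1605680989.58
= 2.65 MPa

2.65 MPa


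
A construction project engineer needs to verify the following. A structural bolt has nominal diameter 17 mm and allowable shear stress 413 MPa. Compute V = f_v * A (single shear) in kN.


A = pi * d^2 / 4 = pi * 17^2 / 4 = 226.9801 mm^2
V = f_v * A / 1000 = 413 * 226.9801 / 1000
= 93.7428 kN

93.7428 kN


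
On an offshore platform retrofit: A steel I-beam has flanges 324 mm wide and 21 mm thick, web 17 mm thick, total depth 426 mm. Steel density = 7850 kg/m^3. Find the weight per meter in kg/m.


A_flanges = 2 * 324 * 21 = 13608 mm^2
A_web = (426 - 2 * 21) * 17 = 6528 mm^2
A_total = 13608 + 6528 = 20136 mm^2 = 0.020136 m^2
Weight = rho * A = 7850 * 0.020136 = 158.0676 kg/m

158.0676 kg/m


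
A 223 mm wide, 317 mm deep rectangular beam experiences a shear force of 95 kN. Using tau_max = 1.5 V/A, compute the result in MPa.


A = b * h = 223 * 317 = 70691 mm^2
V = 95 kN = 95000.0 N
tau_max = 1.5 * V / A = 1.5 * 95000.0 / 70691
= 2.0158 MPa

2.0158 MPa


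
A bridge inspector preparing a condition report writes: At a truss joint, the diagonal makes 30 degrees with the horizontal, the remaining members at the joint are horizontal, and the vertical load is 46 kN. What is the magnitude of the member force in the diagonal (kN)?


At the joint, only the diagonal has a vertical component, so vertical equilibrium gives:
F * sin(30) = 46
F = 46 / sin(30)
= 46 / 0.5
= 92.0 kN

92.0 kN


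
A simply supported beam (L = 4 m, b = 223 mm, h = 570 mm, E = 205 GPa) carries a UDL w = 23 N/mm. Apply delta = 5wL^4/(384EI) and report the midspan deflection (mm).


I = 223 * 570^3 / 12 = 3441503250.0 mm^4
L = 4000.0 mm, w = 23 N/mm, E = 205000.0 MPa
delta = 5 * w * L^4 / (384 * E * I)
= 5 * 23 * 4000.0^4 / (384 * 205000.0 * 3441503250.0)
= 0.1087 mm

0.1087 mm


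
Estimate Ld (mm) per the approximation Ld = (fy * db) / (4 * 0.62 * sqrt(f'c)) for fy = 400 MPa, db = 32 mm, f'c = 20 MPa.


Ld = (fy * db) / (4 * 0.62 * sqrt(f'c))
= (400 * 32) / (4 * 0.62 * sqrt(20))
= 12800 / 11.0909
= 1154.1 mm

1154.1 mm


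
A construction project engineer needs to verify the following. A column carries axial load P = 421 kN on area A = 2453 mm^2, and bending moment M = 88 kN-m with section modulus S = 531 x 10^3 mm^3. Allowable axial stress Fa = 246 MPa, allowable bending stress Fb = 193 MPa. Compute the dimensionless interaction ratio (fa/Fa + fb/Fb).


f_a = P / A = 421000.0 / 2453 = 171.6266 MPa
f_b = M / S = 88000000.0 / 531000.0 = 165.725 MPa
Ratio = f_a / Fa + f_b / Fb
= 171.6266 / 246 + 165.725 / 193
= 1.5563 (dimensionless)

1.5563 (dimensionless)


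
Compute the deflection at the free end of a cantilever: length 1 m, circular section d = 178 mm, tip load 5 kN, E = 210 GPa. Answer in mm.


I = pi * d^4 / 64 = pi * 178^4 / 64 = 49277640.85 mm^4
L = 1000.0 mm, P = 5000.0 N, E = 210000.0 MPa
delta = P * L^3 / (3 * E * I)
= 5000.0 * 1000.0^3 / (3 * 210000.0 * 49277640.85)
= 0.1611 mm

0.1611 mm


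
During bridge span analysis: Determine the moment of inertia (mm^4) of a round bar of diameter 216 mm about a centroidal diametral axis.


r = d / 2 = 216 / 2 = 108.0 mm
I = pi * r^4 / 4 = pi * 108.0^4 / 4
= 106852553.05 mm^4

106852553.05 mm^4


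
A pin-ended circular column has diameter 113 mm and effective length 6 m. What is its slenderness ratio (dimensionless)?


Radius of gyration r = d / 4 = 113 / 4 = 28.25 mm
L_eff = 6000.0 mm
Slenderness ratio = L / r = 6000.0 / 28.25 = 212.39 (dimensionless)

212.39 (dimensionless)


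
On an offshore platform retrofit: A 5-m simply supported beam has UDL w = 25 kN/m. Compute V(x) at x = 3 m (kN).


R_A = w * L / 2 = 25 * 5 / 2 = 62.5 kN
V(x) = R_A - w * x = 62.5 - 25 * 3
= -12.5 kN

-12.5 kN


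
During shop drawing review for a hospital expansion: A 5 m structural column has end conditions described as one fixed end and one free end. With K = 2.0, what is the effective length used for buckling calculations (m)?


L_eff = K * L
= 2.0 * 5
= 10.0 m

10.0 m


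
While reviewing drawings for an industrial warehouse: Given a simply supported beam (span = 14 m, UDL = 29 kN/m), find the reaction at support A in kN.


Total load = w * L = 29 * 14 = 406 kN
By symmetry, each reaction R = total / 2 = 406 / 2 = 203.0 kN

203.0 kN


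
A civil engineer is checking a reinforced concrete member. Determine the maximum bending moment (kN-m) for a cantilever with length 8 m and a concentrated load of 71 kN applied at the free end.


For a cantilever with a point load at the free end:
M_max = P * L = 71 * 8 = 568 kN-m

568 kN-m


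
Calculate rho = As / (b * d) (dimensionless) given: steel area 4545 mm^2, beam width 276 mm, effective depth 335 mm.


rho = As / (b * d)
= 4545 / (276 * 335)
= 4545 / 92460
= 0.049156 (dimensionless)

0.049156 (dimensionless)


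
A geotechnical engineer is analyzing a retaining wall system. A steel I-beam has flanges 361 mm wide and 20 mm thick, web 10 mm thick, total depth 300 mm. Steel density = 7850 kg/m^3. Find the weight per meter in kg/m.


A_flanges = 2 * 361 * 20 = 14440 mm^2
A_web = (300 - 2 * 20) * 10 = 2600 mm^2
A_total = 14440 + 2600 = 17040 mm^2 = 0.017040 m^2
Weight = rho * A = 7850 * 0.017040 = 133.764 kg/m

133.764 kg/m


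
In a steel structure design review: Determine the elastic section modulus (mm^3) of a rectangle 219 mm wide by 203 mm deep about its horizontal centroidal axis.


S = b * h^2 / 6
= 219 * 203^2 / 6
= 219 * 41209 / 6
= 1504128.5 mm^3

1504128.5 mm^3


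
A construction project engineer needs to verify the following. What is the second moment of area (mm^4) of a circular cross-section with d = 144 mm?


r = d / 2 = 144 / 2 = 72.0 mm
I = pi * r^4 / 4 = pi * 72.0^4 / 4
= 21106677.15 mm^4

21106677.15 mm^4


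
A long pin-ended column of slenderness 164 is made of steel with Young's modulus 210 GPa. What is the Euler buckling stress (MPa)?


sigma_cr = pi^2 * E / lambda^2
= 9.8696 * 210000.0 / 164^2
= 9.8696 * 210000.0 / 26896
= 77.0604 MPa

77.0604 MPa


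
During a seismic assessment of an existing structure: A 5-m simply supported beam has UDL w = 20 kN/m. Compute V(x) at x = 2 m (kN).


R_A = w * L / 2 = 20 * 5 / 2 = 50.0 kN
V(x) = R_A - w * x = 50.0 - 20 * 2
= 10.0 kN

10.0 kN


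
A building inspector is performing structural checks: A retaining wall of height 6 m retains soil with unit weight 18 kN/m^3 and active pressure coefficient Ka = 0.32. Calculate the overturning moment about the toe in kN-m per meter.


Pa = 0.5 * Ka * gamma * H^2
= 0.5 * 0.32 * 18 * 6^2
= 103.68 kN/m
Arm = H / 3 = 6 / 3 = 2.0 m
Mo = Pa * arm = Pa * H / 3 = 103.68 * 6 / 3 = 207.36 kN-m/m

207.36 kN-m/m


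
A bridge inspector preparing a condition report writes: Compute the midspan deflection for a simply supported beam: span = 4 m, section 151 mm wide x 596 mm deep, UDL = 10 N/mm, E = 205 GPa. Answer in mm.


I = 151 * 596^3 / 12 = 2664001594.67 mm^4
L = 4000.0 mm, w = 10 N/mm, E = 205000.0 MPa
delta = 5 * w * L^4 / (384 * E * I)
= 5 * 10 * 4000.0^4 / (384 * 205000.0 * 2664001594.67)
= 0.061 mm

0.061 mm
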